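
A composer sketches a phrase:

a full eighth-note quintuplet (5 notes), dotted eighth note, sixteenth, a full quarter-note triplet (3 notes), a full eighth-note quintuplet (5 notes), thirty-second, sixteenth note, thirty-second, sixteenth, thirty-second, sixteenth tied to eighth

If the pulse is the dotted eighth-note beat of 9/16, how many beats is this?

11.5

One dotted eighth-note beat = 6 thirty-second notes.
Convert each value to thirty-second notes: a full eighth-note quintuplet (5 notes) (five quintuplet eighths span one half) = 16; dotted eighth note = 6; sixteenth = 2; a full quarter-note triplet (3 notes) (three triplet quarters span one half) = 16; a full eighth-note quintuplet (5 notes) (five quintuplet eighths span one half) = 16; thirty-second = 1; sixteenth note = 2; thirty-second = 1; sixteenth = 2; thirty-second = 1; sixteenth tied to eighth (sixteenth + eighth) = 6.
Total: 16 + 6 + 2 + 16 + 16 + 1 + 2 + 1 + 2 + 1 + 6 = 69.
69 ÷ 6 = 11.5 beats.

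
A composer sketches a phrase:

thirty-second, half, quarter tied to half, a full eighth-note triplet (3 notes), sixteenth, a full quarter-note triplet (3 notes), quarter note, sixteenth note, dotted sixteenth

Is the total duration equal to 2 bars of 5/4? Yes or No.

Yes

One bar of 5/4 = 40 thirty-second notes, so 2 bars = 80.
In thirty-second notes: thirty-second = 1; half = 16; quarter tied to half (quarter + half) = 24; a full eighth-note triplet (3 notes) (three triplet eighths span one quarter) = 8; sixteenth = 2; a full quarter-note triplet (3 notes) (three triplet quarters span one half) = 16; quarter note = 8; sixteenth note = 2; dotted sixteenth = 3.
Sum: 1 + 16 + 24 + 8 + 2 + 16 + 8 + 2 + 3 = 80.
80 equals 80, so the answer is Yes.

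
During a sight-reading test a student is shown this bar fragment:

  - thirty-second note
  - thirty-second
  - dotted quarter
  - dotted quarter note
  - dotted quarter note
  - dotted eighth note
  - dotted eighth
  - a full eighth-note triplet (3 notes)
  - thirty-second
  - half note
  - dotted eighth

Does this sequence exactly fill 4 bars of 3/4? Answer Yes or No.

No

One bar of 3/4 = 24 thirty-second notes, so 4 bars = 96.
Convert each value to thirty-second notes: thirty-second note = 1; thirty-second = 1; dotted quarter = 12; dotted quarter note = 12; dotted quarter note = 12; dotted eighth note = 6; dotted eighth = 6; a full eighth-note triplet (3 notes) (three triplet eighths span one quarter) = 8; thirty-second = 1; half note = 16; dotted eighth = 6.
Altogether 1 + 1 + 12 + 12 + 12 + 6 + 6 + 8 + 1 + 16 + 6 = 81.
81 falls short of 96, so the answer is No.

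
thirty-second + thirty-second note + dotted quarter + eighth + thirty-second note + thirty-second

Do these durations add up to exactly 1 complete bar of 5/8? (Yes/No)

One bar of 5/8 = 20 thirty-second notes.
Working in thirty-second notes: thirty-second = 1; thirty-second note = 1; dotted quarter = 12; eighth = 4; thirty-second note = 1; thirty-second = 1.
Altogether 1 + 1 + 12 + 4 + 1 + 1 = 20.
20 equals 20, so the answer is Yes.

Yes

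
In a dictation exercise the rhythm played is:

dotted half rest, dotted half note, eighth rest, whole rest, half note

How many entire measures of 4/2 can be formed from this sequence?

1

One bar of 4/2 = 16 eighth notes.
In eighth notes: dotted half rest = 6; dotted half note = 6; eighth rest = 1; whole rest = 8; half note = 4.
Altogether 6 + 6 + 1 + 8 + 4 = 25.
25 ÷ 16 = 1 complete bar with 9 left over.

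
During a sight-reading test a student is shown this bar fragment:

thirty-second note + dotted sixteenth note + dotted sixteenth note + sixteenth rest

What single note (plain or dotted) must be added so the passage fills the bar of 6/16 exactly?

dotted sixteenth note

The bar of 6/16 = 12 thirty-second notes.
Express everything in thirty-second notes: thirty-second note = 1; dotted sixteenth note = 3; dotted sixteenth note = 3; sixteenth rest = 2.
Sum: 1 + 3 + 3 + 2 = 9.
Remaining: 12 − 9 = 3 thirty-second notes, which is a dotted sixteenth note.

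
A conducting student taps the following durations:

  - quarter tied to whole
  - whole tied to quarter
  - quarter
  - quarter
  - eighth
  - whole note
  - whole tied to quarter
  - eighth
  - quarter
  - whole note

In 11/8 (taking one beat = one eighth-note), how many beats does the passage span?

One eighth-note beat = 2 sixteenth notes.
Working in sixteenth notes: quarter tied to whole (quarter + whole) = 20; whole tied to quarter (whole + quarter) = 20; quarter = 4; quarter = 4; eighth = 2; whole note = 16; whole tied to quarter (whole + quarter) = 20; eighth = 2; quarter = 4; whole note = 16.
Altogether 20 + 20 + 4 + 4 + 2 + 16 + 20 + 2 + 4 + 16 = 108.
108 ÷ 2 = 54 beats.

54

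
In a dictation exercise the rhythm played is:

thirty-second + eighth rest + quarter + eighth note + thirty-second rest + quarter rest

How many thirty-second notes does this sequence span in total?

26

Convert each value to thirty-second notes: thirty-second = 1; eighth rest = 4; quarter = 8; eighth note = 4; thirty-second rest = 1; quarter rest = 8.
Adding: 1 + 4 + 8 + 4 + 1 + 8 = 26 thirty-second notes.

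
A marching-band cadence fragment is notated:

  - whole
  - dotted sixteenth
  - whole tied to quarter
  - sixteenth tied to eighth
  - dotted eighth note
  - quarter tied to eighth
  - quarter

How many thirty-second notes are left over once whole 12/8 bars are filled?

11

One bar of 12/8 = 48 thirty-second notes.
In thirty-second notes: whole = 32; dotted sixteenth = 3; whole tied to quarter (whole + quarter) = 40; sixteenth tied to eighth (sixteenth + eighth) = 6; dotted eighth note = 6; quarter tied to eighth (quarter + eighth) = 12; quarter = 8.
Sum: 32 + 3 + 40 + 6 + 6 + 12 + 8 = 107.
107 ÷ 48 = 2 complete bars with 11 thirty-second notes remaining.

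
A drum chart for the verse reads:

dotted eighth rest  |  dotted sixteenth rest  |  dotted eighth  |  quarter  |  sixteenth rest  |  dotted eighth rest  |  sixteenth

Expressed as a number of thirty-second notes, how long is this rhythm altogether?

33

Each duration in thirty-second notes: dotted eighth rest = 6; dotted sixteenth rest = 3; dotted eighth = 6; quarter = 8; sixteenth rest = 2; dotted eighth rest = 6; sixteenth = 2.
Altogether 6 + 3 + 6 + 8 + 2 + 6 + 2 = 33 thirty-second notes.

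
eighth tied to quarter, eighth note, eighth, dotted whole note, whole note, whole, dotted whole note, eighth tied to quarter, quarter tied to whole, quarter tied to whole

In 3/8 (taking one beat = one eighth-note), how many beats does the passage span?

68

One eighth-note beat = 2 sixteenth notes.
Each duration in sixteenth notes: eighth tied to quarter (eighth + quarter) = 6; eighth note = 2; eighth = 2; dotted whole note = 24; whole note = 16; whole = 16; dotted whole note = 24; eighth tied to quarter (eighth + quarter) = 6; quarter tied to whole (quarter + whole) = 20; quarter tied to whole (quarter + whole) = 20.
Adding: 6 + 2 + 2 + 24 + 16 + 16 + 24 + 6 + 20 + 20 = 136.
136 ÷ 2 = 68 beats.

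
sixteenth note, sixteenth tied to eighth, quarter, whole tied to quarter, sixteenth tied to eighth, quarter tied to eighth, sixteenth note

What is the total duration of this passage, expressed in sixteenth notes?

Each duration in sixteenth notes: sixteenth note = 1; sixteenth tied to eighth (sixteenth + eighth) = 3; quarter = 4; whole tied to quarter (whole + quarter) = 20; sixteenth tied to eighth (sixteenth + eighth) = 3; quarter tied to eighth (quarter + eighth) = 6; sixteenth note = 1.
Adding: 1 + 3 + 4 + 20 + 3 + 6 + 1 = 38 sixteenth notes.

38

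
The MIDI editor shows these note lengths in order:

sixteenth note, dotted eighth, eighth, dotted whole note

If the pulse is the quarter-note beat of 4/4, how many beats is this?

One quarter-note beat = 4 sixteenth notes.
Working in sixteenth notes: sixteenth note = 1; dotted eighth = 3; eighth = 2; dotted whole note = 24.
Sum: 1 + 3 + 2 + 24 = 30.
30 ÷ 4 = 7.5 beats.

7.5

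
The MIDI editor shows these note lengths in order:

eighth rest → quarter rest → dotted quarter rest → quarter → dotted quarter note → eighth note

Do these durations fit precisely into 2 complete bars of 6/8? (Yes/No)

Yes

One bar of 6/8 = 6 eighth notes, so 2 bars = 12.
Express everything in eighth notes: eighth rest = 1; quarter rest = 2; dotted quarter rest = 3; quarter = 2; dotted quarter note = 3; eighth note = 1.
Adding: 1 + 2 + 3 + 2 + 3 + 1 = 12.
12 equals 12, so the answer is Yes.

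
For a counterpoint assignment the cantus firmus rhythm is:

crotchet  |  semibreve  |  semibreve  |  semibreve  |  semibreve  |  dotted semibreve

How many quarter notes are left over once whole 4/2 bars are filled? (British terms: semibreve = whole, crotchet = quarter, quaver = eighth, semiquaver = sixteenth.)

7

One bar of 4/2 = 8 quarter notes.
Express everything in quarter notes: crotchet = 1; semibreve = 4; semibreve = 4; semibreve = 4; semibreve = 4; dotted semibreve = 6.
Altogether 1 + 4 + 4 + 4 + 4 + 6 = 23.
23 ÷ 8 = 2 complete bars with 7 quarter notes remaining.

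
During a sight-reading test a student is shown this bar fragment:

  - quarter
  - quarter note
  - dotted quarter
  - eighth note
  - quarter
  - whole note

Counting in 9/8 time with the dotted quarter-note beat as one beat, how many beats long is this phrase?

One dotted quarter-note beat = 3 eighth notes.
In eighth notes: quarter = 2; quarter note = 2; dotted quarter = 3; eighth note = 1; quarter = 2; whole note = 8.
Altogether 2 + 2 + 3 + 1 + 2 + 8 = 18.
18 ÷ 3 = 6 beats.

6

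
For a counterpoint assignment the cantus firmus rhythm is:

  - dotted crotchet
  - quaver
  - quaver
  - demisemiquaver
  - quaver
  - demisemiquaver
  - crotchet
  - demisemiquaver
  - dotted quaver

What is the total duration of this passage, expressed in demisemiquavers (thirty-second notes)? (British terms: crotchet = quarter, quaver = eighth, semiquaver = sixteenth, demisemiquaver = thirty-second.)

41

In thirty-second notes: dotted crotchet = 12; quaver = 4; quaver = 4; demisemiquaver = 1; quaver = 4; demisemiquaver = 1; crotchet = 8; demisemiquaver = 1; dotted quaver = 6.
Adding: 12 + 4 + 4 + 1 + 4 + 1 + 8 + 1 + 6 = 41 thirty-second notes.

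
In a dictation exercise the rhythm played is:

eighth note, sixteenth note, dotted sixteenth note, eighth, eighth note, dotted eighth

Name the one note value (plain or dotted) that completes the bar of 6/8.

thirty-second note

The bar of 6/8 = 24 thirty-second notes.
Express everything in thirty-second notes: eighth note = 4; sixteenth note = 2; dotted sixteenth note = 3; eighth = 4; eighth note = 4; dotted eighth = 6.
Sum: 4 + 2 + 3 + 4 + 4 + 6 = 23.
Remaining: 24 − 23 = 1 thirty-second note, which is a thirty-second note.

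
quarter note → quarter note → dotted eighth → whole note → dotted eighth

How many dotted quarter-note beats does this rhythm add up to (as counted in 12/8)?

One dotted quarter-note beat = 6 sixteenth notes.
In sixteenth notes: quarter note = 4; quarter note = 4; dotted eighth = 3; whole note = 16; dotted eighth = 3.
Altogether 4 + 4 + 3 + 16 + 3 = 30.
30 ÷ 6 = 5 beats.

5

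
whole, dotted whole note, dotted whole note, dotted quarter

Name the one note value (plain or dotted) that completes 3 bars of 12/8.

3 bars of 12/8 = 36 eighth notes.
Working in eighth notes: whole = 8; dotted whole note = 12; dotted whole note = 12; dotted quarter = 3.
Altogether 8 + 12 + 12 + 3 = 35.
Remaining: 36 − 35 = 1 eighth note, which is a eighth note.

eighth note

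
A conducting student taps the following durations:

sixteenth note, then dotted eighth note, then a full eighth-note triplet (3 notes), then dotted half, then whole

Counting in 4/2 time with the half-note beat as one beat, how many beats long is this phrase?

One half-note beat = 8 sixteenth notes.
Working in sixteenth notes: sixteenth note = 1; dotted eighth note = 3; a full eighth-note triplet (3 notes) (three triplet eighths span one quarter) = 4; dotted half = 12; whole = 16.
Adding: 1 + 3 + 4 + 12 + 16 = 36.
36 ÷ 8 = 4.5 beats.

4.5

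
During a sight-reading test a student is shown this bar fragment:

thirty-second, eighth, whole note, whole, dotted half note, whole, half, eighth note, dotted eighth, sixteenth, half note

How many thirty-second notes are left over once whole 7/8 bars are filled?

1

One bar of 7/8 = 28 thirty-second notes.
In thirty-second notes: thirty-second = 1; eighth = 4; whole note = 32; whole = 32; dotted half note = 24; whole = 32; half = 16; eighth note = 4; dotted eighth = 6; sixteenth = 2; half note = 16.
Altogether 1 + 4 + 32 + 32 + 24 + 32 + 16 + 4 + 6 + 2 + 16 = 169.
169 ÷ 28 = 6 complete bars with 1 thirty-second note remaining.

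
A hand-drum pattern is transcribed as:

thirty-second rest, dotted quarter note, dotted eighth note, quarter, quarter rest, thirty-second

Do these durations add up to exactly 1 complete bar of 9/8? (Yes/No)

Yes

One bar of 9/8 = 36 thirty-second notes.
Convert each value to thirty-second notes: thirty-second rest = 1; dotted quarter note = 12; dotted eighth note = 6; quarter = 8; quarter rest = 8; thirty-second = 1.
Sum: 1 + 12 + 6 + 8 + 8 + 1 = 36.
36 equals 36, so the answer is Yes.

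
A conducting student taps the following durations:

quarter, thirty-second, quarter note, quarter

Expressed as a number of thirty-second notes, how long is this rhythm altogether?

25

Each duration in thirty-second notes: quarter = 8; thirty-second = 1; quarter note = 8; quarter = 8.
Adding: 8 + 1 + 8 + 8 = 25 thirty-second notes.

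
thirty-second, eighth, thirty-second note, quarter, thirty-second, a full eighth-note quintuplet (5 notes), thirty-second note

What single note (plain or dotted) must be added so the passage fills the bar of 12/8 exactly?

half note

The bar of 12/8 = 48 thirty-second notes.
Each duration in thirty-second notes: thirty-second = 1; eighth = 4; thirty-second note = 1; quarter = 8; thirty-second = 1; a full eighth-note quintuplet (5 notes) (five quintuplet eighths span one half) = 16; thirty-second note = 1.
Adding: 1 + 4 + 1 + 8 + 1 + 16 + 1 = 32.
Remaining: 48 − 32 = 16 thirty-second notes, which is a half note.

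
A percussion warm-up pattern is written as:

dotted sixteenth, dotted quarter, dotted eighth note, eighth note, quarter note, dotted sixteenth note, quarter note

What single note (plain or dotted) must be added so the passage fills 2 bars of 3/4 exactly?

eighth note

2 bars of 3/4 = 48 thirty-second notes.
Express everything in thirty-second notes: dotted sixteenth = 3; dotted quarter = 12; dotted eighth note = 6; eighth note = 4; quarter note = 8; dotted sixteenth note = 3; quarter note = 8.
Altogether 3 + 12 + 6 + 4 + 8 + 3 + 8 = 44.
Remaining: 48 − 44 = 4 thirty-second notes, which is a eighth note.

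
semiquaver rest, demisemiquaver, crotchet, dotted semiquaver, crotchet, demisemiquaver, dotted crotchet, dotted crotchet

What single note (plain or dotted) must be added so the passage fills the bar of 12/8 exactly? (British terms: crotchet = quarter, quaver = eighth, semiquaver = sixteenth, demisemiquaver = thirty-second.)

thirty-second note

The bar of 12/8 = 48 thirty-second notes.
In thirty-second notes: semiquaver rest = 2; demisemiquaver = 1; crotchet = 8; dotted semiquaver = 3; crotchet = 8; demisemiquaver = 1; dotted crotchet = 12; dotted crotchet = 12.
Adding: 2 + 1 + 8 + 3 + 8 + 1 + 12 + 12 = 47.
Remaining: 48 − 47 = 1 thirty-second note, which is a thirty-second note.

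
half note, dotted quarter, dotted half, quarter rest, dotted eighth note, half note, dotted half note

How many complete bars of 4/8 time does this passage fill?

One bar of 4/8 = 8 sixteenth notes.
Convert each value to sixteenth notes: half note = 8; dotted quarter = 6; dotted half = 12; quarter rest = 4; dotted eighth note = 3; half note = 8; dotted half note = 12.
Adding: 8 + 6 + 12 + 4 + 3 + 8 + 12 = 53.
53 ÷ 8 = 6 complete bars with 5 left over.

6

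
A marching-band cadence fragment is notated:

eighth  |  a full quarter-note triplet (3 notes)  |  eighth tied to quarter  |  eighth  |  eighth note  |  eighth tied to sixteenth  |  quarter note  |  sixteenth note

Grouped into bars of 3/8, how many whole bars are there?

One bar of 3/8 = 6 sixteenth notes.
Each duration in sixteenth notes: eighth = 2; a full quarter-note triplet (3 notes) (three triplet quarters span one half) = 8; eighth tied to quarter (eighth + quarter) = 6; eighth = 2; eighth note = 2; eighth tied to sixteenth (eighth + sixteenth) = 3; quarter note = 4; sixteenth note = 1.
Sum: 2 + 8 + 6 + 2 + 2 + 3 + 4 + 1 = 28.
28 ÷ 6 = 4 complete bars with 4 left over.

4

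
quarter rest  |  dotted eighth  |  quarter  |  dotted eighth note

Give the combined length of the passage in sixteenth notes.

In sixteenth notes: quarter rest = 4; dotted eighth = 3; quarter = 4; dotted eighth note = 3.
Altogether 4 + 3 + 4 + 3 = 14 sixteenth notes.

14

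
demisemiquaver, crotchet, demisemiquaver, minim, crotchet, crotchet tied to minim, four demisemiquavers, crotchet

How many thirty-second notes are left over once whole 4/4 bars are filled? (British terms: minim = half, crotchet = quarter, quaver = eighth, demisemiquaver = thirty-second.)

One bar of 4/4 = 32 thirty-second notes.
Express everything in thirty-second notes: demisemiquaver = 1; crotchet = 8; demisemiquaver = 1; minim = 16; crotchet = 8; crotchet tied to minim (crotchet + minim) = 24; demisemiquaver = 1; demisemiquaver = 1; demisemiquaver = 1; demisemiquaver = 1; crotchet = 8.
Adding: 1 + 8 + 1 + 16 + 8 + 24 + 1 + 1 + 1 + 1 + 8 = 70.
70 ÷ 32 = 2 complete bars with 6 thirty-second notes remaining.

6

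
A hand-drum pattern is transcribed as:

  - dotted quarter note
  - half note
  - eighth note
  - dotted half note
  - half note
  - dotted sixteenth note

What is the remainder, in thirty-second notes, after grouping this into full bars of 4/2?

One bar of 4/2 = 64 thirty-second notes.
Express everything in thirty-second notes: dotted quarter note = 12; half note = 16; eighth note = 4; dotted half note = 24; half note = 16; dotted sixteenth note = 3.
Altogether 12 + 16 + 4 + 24 + 16 + 3 = 75.
75 ÷ 64 = 1 complete bar with 11 thirty-second notes remaining.

11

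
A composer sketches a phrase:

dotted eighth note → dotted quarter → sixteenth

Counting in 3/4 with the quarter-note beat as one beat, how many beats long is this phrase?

2.5

One quarter-note beat = 4 sixteenth notes.
In sixteenth notes: dotted eighth note = 3; dotted quarter = 6; sixteenth = 1.
Altogether 3 + 6 + 1 = 10.
10 ÷ 4 = 2.5 beats.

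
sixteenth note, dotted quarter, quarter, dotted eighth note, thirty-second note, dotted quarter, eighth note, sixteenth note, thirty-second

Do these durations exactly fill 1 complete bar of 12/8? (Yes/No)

One bar of 12/8 = 48 thirty-second notes.
In thirty-second notes: sixteenth note = 2; dotted quarter = 12; quarter = 8; dotted eighth note = 6; thirty-second note = 1; dotted quarter = 12; eighth note = 4; sixteenth note = 2; thirty-second = 1.
Altogether 2 + 12 + 8 + 6 + 1 + 12 + 4 + 2 + 1 = 48.
48 equals 48, so the answer is Yes.

Yes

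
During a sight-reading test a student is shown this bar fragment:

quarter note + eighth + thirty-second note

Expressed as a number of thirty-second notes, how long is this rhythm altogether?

Convert each value to thirty-second notes: quarter note = 8; eighth = 4; thirty-second note = 1.
Sum: 8 + 4 + 1 = 13 thirty-second notes.

13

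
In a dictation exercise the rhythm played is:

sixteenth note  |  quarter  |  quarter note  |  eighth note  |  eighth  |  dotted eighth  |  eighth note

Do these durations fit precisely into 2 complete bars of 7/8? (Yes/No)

No

One bar of 7/8 = 14 sixteenth notes, so 2 bars = 28.
In sixteenth notes: sixteenth note = 1; quarter = 4; quarter note = 4; eighth note = 2; eighth = 2; dotted eighth = 3; eighth note = 2.
Adding: 1 + 4 + 4 + 2 + 2 + 3 + 2 = 18.
18 falls short of 28, so the answer is No.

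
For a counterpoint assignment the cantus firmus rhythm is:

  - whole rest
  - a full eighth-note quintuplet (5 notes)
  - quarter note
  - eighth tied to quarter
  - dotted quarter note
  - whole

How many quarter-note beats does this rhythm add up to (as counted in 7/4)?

14

One quarter-note beat = 2 eighth notes.
Express everything in eighth notes: whole rest = 8; a full eighth-note quintuplet (5 notes) (five quintuplet eighths span one half) = 4; quarter note = 2; eighth tied to quarter (eighth + quarter) = 3; dotted quarter note = 3; whole = 8.
Sum: 8 + 4 + 2 + 3 + 3 + 8 = 28.
28 ÷ 2 = 14 beats.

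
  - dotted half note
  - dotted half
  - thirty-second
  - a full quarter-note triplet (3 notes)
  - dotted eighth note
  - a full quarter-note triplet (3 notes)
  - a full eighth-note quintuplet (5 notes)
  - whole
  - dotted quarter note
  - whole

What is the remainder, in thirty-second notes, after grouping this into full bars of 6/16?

11

One bar of 6/16 = 12 thirty-second notes.
Express everything in thirty-second notes: dotted half note = 24; dotted half = 24; thirty-second = 1; a full quarter-note triplet (3 notes) (three triplet quarters span one half) = 16; dotted eighth note = 6; a full quarter-note triplet (3 notes) (three triplet quarters span one half) = 16; a full eighth-note quintuplet (5 notes) (five quintuplet eighths span one half) = 16; whole = 32; dotted quarter note = 12; whole = 32.
Altogether 24 + 24 + 1 + 16 + 6 + 16 + 16 + 32 + 12 + 32 = 179.
179 ÷ 12 = 14 complete bars with 11 thirty-second notes remaining.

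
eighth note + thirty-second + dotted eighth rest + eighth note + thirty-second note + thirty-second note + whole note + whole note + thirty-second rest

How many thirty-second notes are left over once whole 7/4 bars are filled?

26

One bar of 7/4 = 56 thirty-second notes.
Express everything in thirty-second notes: eighth note = 4; thirty-second = 1; dotted eighth rest = 6; eighth note = 4; thirty-second note = 1; thirty-second note = 1; whole note = 32; whole note = 32; thirty-second rest = 1.
Altogether 4 + 1 + 6 + 4 + 1 + 1 + 32 + 32 + 1 = 82.
82 ÷ 56 = 1 complete bar with 26 thirty-second notes remaining.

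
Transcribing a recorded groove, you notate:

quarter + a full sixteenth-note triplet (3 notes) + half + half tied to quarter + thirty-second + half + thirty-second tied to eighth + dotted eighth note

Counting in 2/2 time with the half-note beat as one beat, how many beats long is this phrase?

5

One half-note beat = 16 thirty-second notes.
Working in thirty-second notes: quarter = 8; a full sixteenth-note triplet (3 notes) (three triplet sixteenths span one eighth) = 4; half = 16; half tied to quarter (half + quarter) = 24; thirty-second = 1; half = 16; thirty-second tied to eighth (thirty-second + eighth) = 5; dotted eighth note = 6.
Adding: 8 + 4 + 16 + 24 + 1 + 16 + 5 + 6 = 80.
80 ÷ 16 = 5 beats.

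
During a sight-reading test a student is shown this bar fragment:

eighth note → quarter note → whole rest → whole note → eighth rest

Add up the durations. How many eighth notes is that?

20

In eighth notes: eighth note = 1; quarter note = 2; whole rest = 8; whole note = 8; eighth rest = 1.
Sum: 1 + 2 + 8 + 8 + 1 = 20 eighth notes.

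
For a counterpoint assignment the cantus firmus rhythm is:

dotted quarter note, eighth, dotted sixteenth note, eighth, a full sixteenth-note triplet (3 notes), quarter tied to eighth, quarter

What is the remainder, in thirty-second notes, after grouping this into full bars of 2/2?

One bar of 2/2 = 32 thirty-second notes.
In thirty-second notes: dotted quarter note = 12; eighth = 4; dotted sixteenth note = 3; eighth = 4; a full sixteenth-note triplet (3 notes) (three triplet sixteenths span one eighth) = 4; quarter tied to eighth (quarter + eighth) = 12; quarter = 8.
Sum: 12 + 4 + 3 + 4 + 4 + 12 + 8 = 47.
47 ÷ 32 = 1 complete bar with 15 thirty-second notes remaining.

15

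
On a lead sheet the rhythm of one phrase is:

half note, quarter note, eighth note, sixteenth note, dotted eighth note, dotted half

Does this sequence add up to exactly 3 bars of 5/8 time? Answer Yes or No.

One bar of 5/8 = 10 sixteenth notes, so 3 bars = 30.
Each duration in sixteenth notes: half note = 8; quarter note = 4; eighth note = 2; sixteenth note = 1; dotted eighth note = 3; dotted half = 12.
Total: 8 + 4 + 2 + 1 + 3 + 12 = 30.
30 equals 30, so the answer is Yes.

Yes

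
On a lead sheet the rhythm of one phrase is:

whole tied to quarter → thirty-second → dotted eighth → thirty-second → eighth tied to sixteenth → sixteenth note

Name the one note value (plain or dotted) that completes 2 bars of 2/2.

quarter note

2 bars of 2/2 = 64 thirty-second notes.
Express everything in thirty-second notes: whole tied to quarter (whole + quarter) = 40; thirty-second = 1; dotted eighth = 6; thirty-second = 1; eighth tied to sixteenth (eighth + sixteenth) = 6; sixteenth note = 2.
Total: 40 + 1 + 6 + 1 + 6 + 2 = 56.
Remaining: 64 − 56 = 8 thirty-second notes, which is a quarter note.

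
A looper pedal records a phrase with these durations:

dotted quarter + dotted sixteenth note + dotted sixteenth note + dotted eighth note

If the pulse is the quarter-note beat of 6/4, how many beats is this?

3

One quarter-note beat = 8 thirty-second notes.
Convert each value to thirty-second notes: dotted quarter = 12; dotted sixteenth note = 3; dotted sixteenth note = 3; dotted eighth note = 6.
Altogether 12 + 3 + 3 + 6 = 24.
24 ÷ 8 = 3 beats.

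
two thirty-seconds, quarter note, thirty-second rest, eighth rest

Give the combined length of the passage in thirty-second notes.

Each duration in thirty-second notes: thirty-second = 1; thirty-second = 1; quarter note = 8; thirty-second rest = 1; eighth rest = 4.
Adding: 1 + 1 + 8 + 1 + 4 = 15 thirty-second notes.

15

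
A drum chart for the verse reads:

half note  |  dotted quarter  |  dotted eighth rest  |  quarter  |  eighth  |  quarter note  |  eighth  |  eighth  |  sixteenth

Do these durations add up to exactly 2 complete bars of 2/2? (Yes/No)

Yes

One bar of 2/2 = 16 sixteenth notes, so 2 bars = 32.
Working in sixteenth notes: half note = 8; dotted quarter = 6; dotted eighth rest = 3; quarter = 4; eighth = 2; quarter note = 4; eighth = 2; eighth = 2; sixteenth = 1.
Adding: 8 + 6 + 3 + 4 + 2 + 4 + 2 + 2 + 1 = 32.
32 equals 32, so the answer is Yes.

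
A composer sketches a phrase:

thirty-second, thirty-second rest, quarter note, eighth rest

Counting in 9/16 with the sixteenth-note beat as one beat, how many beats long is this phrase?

7

One sixteenth-note beat = 2 thirty-second notes.
Working in thirty-second notes: thirty-second = 1; thirty-second rest = 1; quarter note = 8; eighth rest = 4.
Total: 1 + 1 + 8 + 4 = 14.
14 ÷ 2 = 7 beats.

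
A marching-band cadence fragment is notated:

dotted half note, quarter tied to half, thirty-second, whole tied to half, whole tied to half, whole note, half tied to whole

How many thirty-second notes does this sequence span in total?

225

Convert each value to thirty-second notes: dotted half note = 24; quarter tied to half (quarter + half) = 24; thirty-second = 1; whole tied to half (whole + half) = 48; whole tied to half (whole + half) = 48; whole note = 32; half tied to whole (half + whole) = 48.
Altogether 24 + 24 + 1 + 48 + 48 + 32 + 48 = 225 thirty-second notes.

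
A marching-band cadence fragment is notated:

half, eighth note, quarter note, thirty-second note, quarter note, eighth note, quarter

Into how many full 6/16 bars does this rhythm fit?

One bar of 6/16 = 12 thirty-second notes.
Express everything in thirty-second notes: half = 16; eighth note = 4; quarter note = 8; thirty-second note = 1; quarter note = 8; eighth note = 4; quarter = 8.
Sum: 16 + 4 + 8 + 1 + 8 + 4 + 8 = 49.
49 ÷ 12 = 4 complete bars with 1 left over.

4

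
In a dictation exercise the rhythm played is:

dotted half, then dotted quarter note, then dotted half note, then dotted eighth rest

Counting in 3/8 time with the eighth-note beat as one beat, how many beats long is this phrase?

16.5

One eighth-note beat = 2 sixteenth notes.
Working in sixteenth notes: dotted half = 12; dotted quarter note = 6; dotted half note = 12; dotted eighth rest = 3.
Altogether 12 + 6 + 12 + 3 = 33.
33 ÷ 2 = 16.5 beats.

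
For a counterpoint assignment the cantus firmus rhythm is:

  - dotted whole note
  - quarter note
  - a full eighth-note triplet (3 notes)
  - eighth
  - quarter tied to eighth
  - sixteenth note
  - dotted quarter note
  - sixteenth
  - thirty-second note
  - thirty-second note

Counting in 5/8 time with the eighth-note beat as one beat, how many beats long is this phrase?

One eighth-note beat = 4 thirty-second notes.
In thirty-second notes: dotted whole note = 48; quarter note = 8; a full eighth-note triplet (3 notes) (three triplet eighths span one quarter) = 8; eighth = 4; quarter tied to eighth (quarter + eighth) = 12; sixteenth note = 2; dotted quarter note = 12; sixteenth = 2; thirty-second note = 1; thirty-second note = 1.
Total: 48 + 8 + 8 + 4 + 12 + 2 + 12 + 2 + 1 + 1 = 98.
98 ÷ 4 = 24.5 beats.

24.5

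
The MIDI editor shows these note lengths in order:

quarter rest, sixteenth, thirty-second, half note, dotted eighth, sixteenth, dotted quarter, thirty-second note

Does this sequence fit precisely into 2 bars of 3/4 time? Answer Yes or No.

One bar of 3/4 = 24 thirty-second notes, so 2 bars = 48.
Express everything in thirty-second notes: quarter rest = 8; sixteenth = 2; thirty-second = 1; half note = 16; dotted eighth = 6; sixteenth = 2; dotted quarter = 12; thirty-second note = 1.
Adding: 8 + 2 + 1 + 16 + 6 + 2 + 12 + 1 = 48.
48 equals 48, so the answer is Yes.

Yes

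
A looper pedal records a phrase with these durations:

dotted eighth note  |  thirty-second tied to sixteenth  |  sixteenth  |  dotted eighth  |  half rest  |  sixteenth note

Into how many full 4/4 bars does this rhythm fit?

One bar of 4/4 = 32 thirty-second notes.
Each duration in thirty-second notes: dotted eighth note = 6; thirty-second tied to sixteenth (thirty-second + sixteenth) = 3; sixteenth = 2; dotted eighth = 6; half rest = 16; sixteenth note = 2.
Sum: 6 + 3 + 2 + 6 + 16 + 2 = 35.
35 ÷ 32 = 1 complete bar with 3 left over.

1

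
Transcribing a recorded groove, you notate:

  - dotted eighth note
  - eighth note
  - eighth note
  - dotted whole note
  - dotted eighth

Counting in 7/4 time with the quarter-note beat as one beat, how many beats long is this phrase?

8.5

One quarter-note beat = 4 sixteenth notes.
Express everything in sixteenth notes: dotted eighth note = 3; eighth note = 2; eighth note = 2; dotted whole note = 24; dotted eighth = 3.
Sum: 3 + 2 + 2 + 24 + 3 = 34.
34 ÷ 4 = 8.5 beats.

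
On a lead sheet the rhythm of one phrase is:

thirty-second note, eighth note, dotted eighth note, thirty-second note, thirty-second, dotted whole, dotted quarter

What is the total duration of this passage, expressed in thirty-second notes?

73

Each duration in thirty-second notes: thirty-second note = 1; eighth note = 4; dotted eighth note = 6; thirty-second note = 1; thirty-second = 1; dotted whole = 48; dotted quarter = 12.
Sum: 1 + 4 + 6 + 1 + 1 + 48 + 12 = 73 thirty-second notes.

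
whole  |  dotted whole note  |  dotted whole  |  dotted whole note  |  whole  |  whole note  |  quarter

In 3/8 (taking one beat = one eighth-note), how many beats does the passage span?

One eighth-note beat = 2 sixteenth notes.
Each duration in sixteenth notes: whole = 16; dotted whole note = 24; dotted whole = 24; dotted whole note = 24; whole = 16; whole note = 16; quarter = 4.
Altogether 16 + 24 + 24 + 24 + 16 + 16 + 4 = 124.
124 ÷ 2 = 62 beats.

62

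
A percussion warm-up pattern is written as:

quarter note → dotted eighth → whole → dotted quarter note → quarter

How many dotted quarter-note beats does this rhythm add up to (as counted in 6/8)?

5.5

One dotted quarter-note beat = 6 sixteenth notes.
Each duration in sixteenth notes: quarter note = 4; dotted eighth = 3; whole = 16; dotted quarter note = 6; quarter = 4.
Altogether 4 + 3 + 16 + 6 + 4 = 33.
33 ÷ 6 = 5.5 beats.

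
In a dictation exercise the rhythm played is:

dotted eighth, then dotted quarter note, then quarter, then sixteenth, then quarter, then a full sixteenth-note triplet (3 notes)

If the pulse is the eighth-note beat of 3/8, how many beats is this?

10

One eighth-note beat = 2 sixteenth notes.
Working in sixteenth notes: dotted eighth = 3; dotted quarter note = 6; quarter = 4; sixteenth = 1; quarter = 4; a full sixteenth-note triplet (3 notes) (three triplet sixteenths span one eighth) = 2.
Altogether 3 + 6 + 4 + 1 + 4 + 2 = 20.
20 ÷ 2 = 10 beats.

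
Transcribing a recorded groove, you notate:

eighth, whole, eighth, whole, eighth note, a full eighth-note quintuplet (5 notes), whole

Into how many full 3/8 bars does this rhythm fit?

10

One bar of 3/8 = 3 eighth notes.
Each duration in eighth notes: eighth = 1; whole = 8; eighth = 1; whole = 8; eighth note = 1; a full eighth-note quintuplet (5 notes) (five quintuplet eighths span one half) = 4; whole = 8.
Altogether 1 + 8 + 1 + 8 + 1 + 4 + 8 = 31.
31 ÷ 3 = 10 complete bars with 1 left over.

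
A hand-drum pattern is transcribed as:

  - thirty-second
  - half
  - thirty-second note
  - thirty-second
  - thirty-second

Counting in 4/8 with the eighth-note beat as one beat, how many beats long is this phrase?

One eighth-note beat = 4 thirty-second notes.
In thirty-second notes: thirty-second = 1; half = 16; thirty-second note = 1; thirty-second = 1; thirty-second = 1.
Altogether 1 + 16 + 1 + 1 + 1 = 20.
20 ÷ 4 = 5 beats.

5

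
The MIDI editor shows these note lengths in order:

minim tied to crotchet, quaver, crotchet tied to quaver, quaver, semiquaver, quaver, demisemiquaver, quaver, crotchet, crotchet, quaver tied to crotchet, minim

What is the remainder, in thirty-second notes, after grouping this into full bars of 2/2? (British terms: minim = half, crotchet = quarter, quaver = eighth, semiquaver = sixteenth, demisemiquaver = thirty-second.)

3

One bar of 2/2 = 32 thirty-second notes.
Convert each value to thirty-second notes: minim tied to crotchet (minim + crotchet) = 24; quaver = 4; crotchet tied to quaver (crotchet + quaver) = 12; quaver = 4; semiquaver = 2; quaver = 4; demisemiquaver = 1; quaver = 4; crotchet = 8; crotchet = 8; quaver tied to crotchet (quaver + crotchet) = 12; minim = 16.
Sum: 24 + 4 + 12 + 4 + 2 + 4 + 1 + 4 + 8 + 8 + 12 + 16 = 99.
99 ÷ 32 = 3 complete bars with 3 thirty-second notes remaining.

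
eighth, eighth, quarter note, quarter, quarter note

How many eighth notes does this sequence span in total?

8

Working in eighth notes: eighth = 1; eighth = 1; quarter note = 2; quarter = 2; quarter note = 2.
Adding: 1 + 1 + 2 + 2 + 2 = 8 eighth notes.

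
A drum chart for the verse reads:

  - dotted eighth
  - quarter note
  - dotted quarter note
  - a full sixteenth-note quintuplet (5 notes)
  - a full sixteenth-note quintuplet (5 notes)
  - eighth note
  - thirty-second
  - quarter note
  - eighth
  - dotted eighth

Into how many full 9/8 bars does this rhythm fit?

One bar of 9/8 = 36 thirty-second notes.
Each duration in thirty-second notes: dotted eighth = 6; quarter note = 8; dotted quarter note = 12; a full sixteenth-note quintuplet (5 notes) (five quintuplet sixteenths span one quarter) = 8; a full sixteenth-note quintuplet (5 notes) (five quintuplet sixteenths span one quarter) = 8; eighth note = 4; thirty-second = 1; quarter note = 8; eighth = 4; dotted eighth = 6.
Altogether 6 + 8 + 12 + 8 + 8 + 4 + 1 + 8 + 4 + 6 = 65.
65 ÷ 36 = 1 complete bar with 29 left over.

1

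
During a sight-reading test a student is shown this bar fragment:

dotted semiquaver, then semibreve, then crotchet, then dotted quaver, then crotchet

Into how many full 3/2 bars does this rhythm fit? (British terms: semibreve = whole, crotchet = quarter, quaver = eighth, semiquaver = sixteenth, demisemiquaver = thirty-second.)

1

One bar of 3/2 = 48 thirty-second notes.
In thirty-second notes: dotted semiquaver = 3; semibreve = 32; crotchet = 8; dotted quaver = 6; crotchet = 8.
Altogether 3 + 32 + 8 + 6 + 8 = 57.
57 ÷ 48 = 1 complete bar with 9 left over.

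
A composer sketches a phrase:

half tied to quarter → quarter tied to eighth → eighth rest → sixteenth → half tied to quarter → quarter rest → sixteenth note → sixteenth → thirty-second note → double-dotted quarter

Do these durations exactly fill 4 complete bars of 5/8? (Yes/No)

No

One bar of 5/8 = 20 thirty-second notes, so 4 bars = 80.
Express everything in thirty-second notes: half tied to quarter (half + quarter) = 24; quarter tied to eighth (quarter + eighth) = 12; eighth rest = 4; sixteenth = 2; half tied to quarter (half + quarter) = 24; quarter rest = 8; sixteenth note = 2; sixteenth = 2; thirty-second note = 1; double-dotted quarter = 14.
Adding: 24 + 12 + 4 + 2 + 24 + 8 + 2 + 2 + 1 + 14 = 93.
93 exceeds 80, so the answer is No.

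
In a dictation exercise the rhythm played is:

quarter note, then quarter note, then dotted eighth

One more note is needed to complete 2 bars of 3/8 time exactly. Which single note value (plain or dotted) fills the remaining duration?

2 bars of 3/8 = 12 sixteenth notes.
Working in sixteenth notes: quarter note = 4; quarter note = 4; dotted eighth = 3.
Total: 4 + 4 + 3 = 11.
Remaining: 12 − 11 = 1 sixteenth note, which is a sixteenth note.

sixteenth note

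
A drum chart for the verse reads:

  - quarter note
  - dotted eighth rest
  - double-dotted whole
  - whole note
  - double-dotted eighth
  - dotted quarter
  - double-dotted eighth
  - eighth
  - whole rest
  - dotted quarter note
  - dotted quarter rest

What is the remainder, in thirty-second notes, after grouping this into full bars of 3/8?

8

One bar of 3/8 = 12 thirty-second notes.
Working in thirty-second notes: quarter note = 8; dotted eighth rest = 6; double-dotted whole = 56; whole note = 32; double-dotted eighth = 7; dotted quarter = 12; double-dotted eighth = 7; eighth = 4; whole rest = 32; dotted quarter note = 12; dotted quarter rest = 12.
Adding: 8 + 6 + 56 + 32 + 7 + 12 + 7 + 4 + 32 + 12 + 12 = 188.
188 ÷ 12 = 15 complete bars with 8 thirty-second notes remaining.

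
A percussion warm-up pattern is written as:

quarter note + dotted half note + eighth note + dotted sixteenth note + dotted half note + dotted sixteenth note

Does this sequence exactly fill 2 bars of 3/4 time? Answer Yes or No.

One bar of 3/4 = 24 thirty-second notes, so 2 bars = 48.
In thirty-second notes: quarter note = 8; dotted half note = 24; eighth note = 4; dotted sixteenth note = 3; dotted half note = 24; dotted sixteenth note = 3.
Adding: 8 + 24 + 4 + 3 + 24 + 3 = 66.
66 exceeds 48, so the answer is No.

No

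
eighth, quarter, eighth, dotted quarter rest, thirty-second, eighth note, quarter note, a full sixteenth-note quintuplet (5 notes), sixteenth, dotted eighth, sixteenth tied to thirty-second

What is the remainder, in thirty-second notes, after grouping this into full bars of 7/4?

4

One bar of 7/4 = 56 thirty-second notes.
Express everything in thirty-second notes: eighth = 4; quarter = 8; eighth = 4; dotted quarter rest = 12; thirty-second = 1; eighth note = 4; quarter note = 8; a full sixteenth-note quintuplet (5 notes) (five quintuplet sixteenths span one quarter) = 8; sixteenth = 2; dotted eighth = 6; sixteenth tied to thirty-second (sixteenth + thirty-second) = 3.
Altogether 4 + 8 + 4 + 12 + 1 + 4 + 8 + 8 + 2 + 6 + 3 = 60.
60 ÷ 56 = 1 complete bar with 4 thirty-second notes remaining.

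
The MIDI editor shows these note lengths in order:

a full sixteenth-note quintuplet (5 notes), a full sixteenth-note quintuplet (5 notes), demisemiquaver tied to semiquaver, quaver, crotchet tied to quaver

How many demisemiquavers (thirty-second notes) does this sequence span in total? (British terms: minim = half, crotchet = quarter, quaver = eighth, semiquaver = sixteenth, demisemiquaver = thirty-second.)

35

Express everything in thirty-second notes: a full sixteenth-note quintuplet (5 notes) (five quintuplet sixteenths span one quarter) = 8; a full sixteenth-note quintuplet (5 notes) (five quintuplet sixteenths span one quarter) = 8; demisemiquaver tied to semiquaver (demisemiquaver + semiquaver) = 3; quaver = 4; crotchet tied to quaver (crotchet + quaver) = 12.
Sum: 8 + 8 + 3 + 4 + 12 = 35 thirty-second notes.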